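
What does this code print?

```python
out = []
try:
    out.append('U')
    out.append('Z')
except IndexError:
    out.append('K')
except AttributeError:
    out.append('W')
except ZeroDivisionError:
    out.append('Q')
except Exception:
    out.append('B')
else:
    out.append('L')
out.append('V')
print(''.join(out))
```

Execution trace: 'U' (try body) → 'Z' (try body, no exception) → 'L' (else) → 'V' (after the try/except). Output: UZLV

Answer: UZLV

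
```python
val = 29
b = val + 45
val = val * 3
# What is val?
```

Trace:
`val = 29` → val = 29
`b = val + 45` → b = 74
`val = val * 3` → val = 87
So val = 87

Answer: 87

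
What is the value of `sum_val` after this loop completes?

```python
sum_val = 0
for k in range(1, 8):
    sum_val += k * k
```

Sum of squares 1² to 7² = 140
`sum_val` takes the values: 0 → 1 → 5 → 14 → 30 → 55 → 91 → 140

Answer: 140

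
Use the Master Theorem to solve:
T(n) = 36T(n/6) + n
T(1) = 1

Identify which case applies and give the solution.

a=36, b=6, f(n)=n. log_6(36) = 2. Since c=1 < 2, Case 1 applies: T(n) = Θ(n^log_b(a)) = O(n^2).

Answer: O(n^2) - Case 1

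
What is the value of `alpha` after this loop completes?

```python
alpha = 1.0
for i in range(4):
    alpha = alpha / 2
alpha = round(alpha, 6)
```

Halving LR 4 times: 1 / 2^4
`alpha` takes the values: 1.0 → 0.5 → 0.25 → 0.125 → 0.0625

Answer: 0.0625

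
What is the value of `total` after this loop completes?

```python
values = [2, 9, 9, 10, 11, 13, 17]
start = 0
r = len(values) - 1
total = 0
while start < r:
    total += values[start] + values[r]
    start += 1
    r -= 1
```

Sum of pairs from ends
`total` takes the values: 0 → 19 → 41 → 61

Answer: 61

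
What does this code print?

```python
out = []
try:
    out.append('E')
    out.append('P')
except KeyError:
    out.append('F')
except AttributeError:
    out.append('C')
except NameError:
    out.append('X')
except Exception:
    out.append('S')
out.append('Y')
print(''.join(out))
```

Execution trace: 'E' (try body) → 'P' (try body, no exception) → 'Y' (after the try/except). Output: EPY

Answer: EPY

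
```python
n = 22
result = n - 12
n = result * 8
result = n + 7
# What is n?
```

Trace:
`n = 22` → n = 22
`result = n - 12` → result = 10
`n = result * 8` → n = 80
`result = n + 7` → result = 87
So n = 80

Answer: 80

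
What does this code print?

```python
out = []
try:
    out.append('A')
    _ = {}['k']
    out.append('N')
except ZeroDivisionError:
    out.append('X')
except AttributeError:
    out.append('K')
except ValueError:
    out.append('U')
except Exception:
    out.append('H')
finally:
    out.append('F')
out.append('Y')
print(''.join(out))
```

Execution trace: 'A' (try body) → 'H' (except Exception) → 'F' (finally) → 'Y' (after the try/except). Output: AHFY

Answer: AHFY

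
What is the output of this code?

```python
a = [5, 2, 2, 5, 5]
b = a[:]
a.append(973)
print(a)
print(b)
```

Key concept: slice [:] creates copy.
Step by step:
`a = [5, 2, 2, 5, 5]` → a = [5, 2, 2, 5, 5]
`b = a[:]` → b = [5, 2, 2, 5, 5]
`a.append(973)` → a = [5, 2, 2, 5, 5, 973]
`print(a)` → prints [5, 2, 2, 5, 5, 973]
`print(b)` → prints [5, 2, 2, 5, 5]

Answer:
[5, 2, 2, 5, 5, 973]
[5, 2, 2, 5, 5]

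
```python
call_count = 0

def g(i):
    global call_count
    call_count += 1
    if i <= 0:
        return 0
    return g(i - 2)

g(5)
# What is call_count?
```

Linear recursion stepping by 2: 4 calls from i=5 down to ≤0.

Answer: 4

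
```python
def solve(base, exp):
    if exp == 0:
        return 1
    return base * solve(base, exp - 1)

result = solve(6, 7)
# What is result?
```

solve(6, 7) = 6 * 6 * 6 * 6 * 6 * 6 * 6 = 279936

Answer: 279936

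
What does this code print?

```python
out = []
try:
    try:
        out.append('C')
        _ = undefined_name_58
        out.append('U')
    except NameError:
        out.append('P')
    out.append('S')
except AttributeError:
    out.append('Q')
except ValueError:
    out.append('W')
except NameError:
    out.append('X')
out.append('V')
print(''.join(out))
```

Execution trace: 'C' (inner try body) → 'P' (inner except NameError) → 'S' (try body, no exception) → 'V' (after the try/except). Output: CPSV

Answer: CPSV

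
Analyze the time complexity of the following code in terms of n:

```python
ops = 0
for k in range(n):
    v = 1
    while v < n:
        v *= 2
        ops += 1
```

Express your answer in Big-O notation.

Each loop level contributes: n × log n. Multiplying the contributions gives O(n log n).

Answer: O(n log n)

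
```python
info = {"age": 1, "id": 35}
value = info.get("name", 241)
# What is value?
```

Trace:
`info = {"age": 1, "id": 35}` → info = {'age': 1, 'id': 35}
`value = info.get("name", 241)` → value = 241
So value = 241

Answer: 241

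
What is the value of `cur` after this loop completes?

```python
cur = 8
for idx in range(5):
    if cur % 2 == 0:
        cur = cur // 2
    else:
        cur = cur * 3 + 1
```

Collatz-style transformation from 8
`cur` takes the values: 8 → 4 → 2 → 1 → 4 → 2

Answer: 2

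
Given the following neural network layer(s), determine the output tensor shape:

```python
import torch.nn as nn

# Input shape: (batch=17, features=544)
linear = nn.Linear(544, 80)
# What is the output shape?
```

Input: (17, 544) -> Output: (17, 80)

Answer: (17, 80)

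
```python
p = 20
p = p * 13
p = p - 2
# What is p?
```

Trace:
`p = 20` → p = 20
`p = p * 13` → p = 260
`p = p - 2` → p = 258
So p = 258

Answer: 258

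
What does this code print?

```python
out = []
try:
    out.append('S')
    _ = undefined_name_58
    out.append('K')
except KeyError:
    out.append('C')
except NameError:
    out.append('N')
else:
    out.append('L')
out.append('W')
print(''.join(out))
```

Execution trace: 'S' (try body) → 'N' (except NameError) → 'W' (after the try/except). Output: SNW

Answer: SNW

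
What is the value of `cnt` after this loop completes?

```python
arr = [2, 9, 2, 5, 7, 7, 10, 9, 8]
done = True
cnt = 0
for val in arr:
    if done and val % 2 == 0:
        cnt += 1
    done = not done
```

Count even values at even positions
`cnt` takes the values: 0 → 1 → 2 → 3 → 4

Answer: 4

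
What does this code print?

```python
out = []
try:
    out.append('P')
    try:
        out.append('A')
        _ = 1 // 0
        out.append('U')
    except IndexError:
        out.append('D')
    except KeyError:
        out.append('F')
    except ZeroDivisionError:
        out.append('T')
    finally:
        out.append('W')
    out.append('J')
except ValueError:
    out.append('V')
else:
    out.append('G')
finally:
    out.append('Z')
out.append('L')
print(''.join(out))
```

Execution trace: 'P' (try body) → 'A' (inner try body) → 'T' (inner except ZeroDivisionError) → 'W' (inner finally) → 'J' (try body, no exception) → 'G' (else) → 'Z' (finally) → 'L' (after the try/except). Output: PATWJGZL

Answer: PATWJGZL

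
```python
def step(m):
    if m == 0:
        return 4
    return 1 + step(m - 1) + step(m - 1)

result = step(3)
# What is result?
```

step(m) = 1 + 2·step(m-1), step(0)=4. Closed form: (4+1)·2^3 - 1 = 39.

Answer: 39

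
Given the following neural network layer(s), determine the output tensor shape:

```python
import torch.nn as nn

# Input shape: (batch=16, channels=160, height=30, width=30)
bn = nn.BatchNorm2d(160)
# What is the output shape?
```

Input: (16, 160, 30, 30) -> Output: (16, 160, 30, 30)

Answer: (16, 160, 30, 30)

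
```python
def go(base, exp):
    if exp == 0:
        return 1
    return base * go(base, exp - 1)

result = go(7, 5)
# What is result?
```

go(7, 5) = 7 * 7 * 7 * 7 * 7 = 16807

Answer: 16807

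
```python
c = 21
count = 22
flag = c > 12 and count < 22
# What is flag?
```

Trace:
`c = 21` → c = 21
`count = 22` → count = 22
`flag = c > 12 and count < 22` → flag = False
So flag = False

Answer: False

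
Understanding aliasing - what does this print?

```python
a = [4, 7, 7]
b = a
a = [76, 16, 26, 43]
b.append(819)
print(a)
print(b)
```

Key concept: rebinding vs mutation: a is rebound to a new list, b still points at the original.
Step by step:
`a = [4, 7, 7]` → a = [4, 7, 7]
`b = a` → b = [4, 7, 7] (same object as a)
`a = [76, 16, 26, 43]` → a = [76, 16, 26, 43]
`b.append(819)` → b = [4, 7, 7, 819]
`print(a)` → prints [76, 16, 26, 43]
`print(b)` → prints [4, 7, 7, 819]

Answer:
[76, 16, 26, 43]
[4, 7, 7, 819]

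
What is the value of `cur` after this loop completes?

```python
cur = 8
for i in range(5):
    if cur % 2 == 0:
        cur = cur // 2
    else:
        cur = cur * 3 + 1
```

Collatz-style transformation from 8
`cur` takes the values: 8 → 4 → 2 → 1 → 4 → 2

Answer: 2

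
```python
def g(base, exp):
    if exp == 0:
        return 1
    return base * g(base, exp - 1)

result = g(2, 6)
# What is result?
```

g(2, 6) = 2 * 2 * 2 * 2 * 2 * 2 = 64

Answer: 64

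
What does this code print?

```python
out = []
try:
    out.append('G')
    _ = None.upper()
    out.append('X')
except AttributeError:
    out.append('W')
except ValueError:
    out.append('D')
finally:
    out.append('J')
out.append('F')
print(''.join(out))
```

Execution trace: 'G' (try body) → 'W' (except AttributeError) → 'J' (finally) → 'F' (after the try/except). Output: GWJF

Answer: GWJF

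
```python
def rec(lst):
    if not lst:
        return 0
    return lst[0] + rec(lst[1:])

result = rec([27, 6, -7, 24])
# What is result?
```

27 + 6 + (-7) + 24 + 0 = 50

Answer: 50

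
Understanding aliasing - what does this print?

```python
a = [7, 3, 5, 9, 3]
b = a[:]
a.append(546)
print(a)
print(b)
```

Key concept: slice [:] creates copy.
Step by step:
`a = [7, 3, 5, 9, 3]` → a = [7, 3, 5, 9, 3]
`b = a[:]` → b = [7, 3, 5, 9, 3]
`a.append(546)` → a = [7, 3, 5, 9, 3, 546]
`print(a)` → prints [7, 3, 5, 9, 3, 546]
`print(b)` → prints [7, 3, 5, 9, 3]

Answer:
[7, 3, 5, 9, 3, 546]
[7, 3, 5, 9, 3]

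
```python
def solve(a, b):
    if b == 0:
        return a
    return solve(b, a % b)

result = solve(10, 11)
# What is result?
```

solve(10, 11) -> solve(11, 10) -> solve(10, 1) -> solve(1, 0) -> 1

Answer: 1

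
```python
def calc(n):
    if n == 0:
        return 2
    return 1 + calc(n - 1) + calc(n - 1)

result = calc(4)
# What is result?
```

calc(n) = 1 + 2·calc(n-1), calc(0)=2. Closed form: (2+1)·2^4 - 1 = 47.

Answer: 47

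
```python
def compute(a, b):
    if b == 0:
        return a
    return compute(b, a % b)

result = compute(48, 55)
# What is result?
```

compute(48, 55) -> compute(55, 48) -> compute(48, 7) -> compute(7, 6) -> compute(6, 1) -> compute(1, 0) -> 1

Answer: 1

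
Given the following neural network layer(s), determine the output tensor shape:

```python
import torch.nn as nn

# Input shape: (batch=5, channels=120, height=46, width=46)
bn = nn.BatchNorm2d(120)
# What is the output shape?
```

Input: (5, 120, 46, 46) -> Output: (5, 120, 46, 46)

Answer: (5, 120, 46, 46)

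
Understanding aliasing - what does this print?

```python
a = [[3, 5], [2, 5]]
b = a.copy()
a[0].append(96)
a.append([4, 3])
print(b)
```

Key concept: shallow copy with nested lists.
Step by step:
`a = [[3, 5], [2, 5]]` → a = [[3, 5], [2, 5]]
`b = a.copy()` → b = [[3, 5], [2, 5]]
`a[0].append(96)` → a = [[3, 5, 96], [2, 5]]; b = [[3, 5, 96], [2, 5]]
`a.append([4, 3])` → a = [[3, 5, 96], [2, 5], [4, 3]]
`print(b)` → prints [[3, 5, 96], [2, 5]]

Answer: [[3, 5, 96], [2, 5]]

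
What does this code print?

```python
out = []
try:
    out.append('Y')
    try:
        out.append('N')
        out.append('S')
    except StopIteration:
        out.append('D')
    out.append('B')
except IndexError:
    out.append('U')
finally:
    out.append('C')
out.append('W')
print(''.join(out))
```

Execution trace: 'Y' (try body) → 'N' (inner try body) → 'S' (inner try body, no exception) → 'B' (try body, no exception) → 'C' (finally) → 'W' (after the try/except). Output: YNSBCW

Answer: YNSBCW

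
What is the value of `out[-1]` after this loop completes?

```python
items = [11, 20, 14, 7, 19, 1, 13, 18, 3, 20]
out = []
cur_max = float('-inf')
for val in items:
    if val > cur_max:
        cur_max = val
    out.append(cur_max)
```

Running max ends at 20
`out` takes the values: [] → [11] → [11, 20] → [11, 20, 20] → [11, 20, 20, 20] → [11, 20, 20, 20, 20] → [11, 20, 20, 20, 20, 20] → [11, 20, 20, 20, 20, 20, 20] → [11, 20, 20, 20, 20, 20, 20, 20] → [11, 20, 20, 20, 20, 20, 20, 20, 20] → [11, 20, 20, 20, 20, 20, 20, 20, 20, 20]
So `out[-1]` = 20

Answer: 20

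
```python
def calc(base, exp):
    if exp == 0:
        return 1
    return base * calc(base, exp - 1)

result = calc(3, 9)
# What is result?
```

calc(3, 9) = 3 * 3 * 3 * 3 * 3 * 3 * 3 * 3 * 3 = 19683

Answer: 19683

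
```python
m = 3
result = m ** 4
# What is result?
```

Trace:
`m = 3` → m = 3
`result = m ** 4` → result = 81
So result = 81

Answer: 81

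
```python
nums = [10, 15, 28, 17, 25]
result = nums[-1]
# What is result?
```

Trace:
`nums = [10, 15, 28, 17, 25]` → nums = [10, 15, 28, 17, 25]
`result = nums[-1]` → result = 25
So result = 25

Answer: 25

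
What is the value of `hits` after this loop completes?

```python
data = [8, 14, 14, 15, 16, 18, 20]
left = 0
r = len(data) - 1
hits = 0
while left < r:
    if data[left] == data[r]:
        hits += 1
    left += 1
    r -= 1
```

Count matching pairs from ends
`hits` takes the values: 0

Answer: 0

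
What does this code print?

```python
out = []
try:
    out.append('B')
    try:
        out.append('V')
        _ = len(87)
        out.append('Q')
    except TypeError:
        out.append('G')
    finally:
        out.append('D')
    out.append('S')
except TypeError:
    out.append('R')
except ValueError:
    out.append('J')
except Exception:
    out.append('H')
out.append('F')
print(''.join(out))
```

Execution trace: 'B' (try body) → 'V' (inner try body) → 'G' (inner except TypeError) → 'D' (inner finally) → 'S' (try body, no exception) → 'F' (after the try/except). Output: BVGDSF

Answer: BVGDSF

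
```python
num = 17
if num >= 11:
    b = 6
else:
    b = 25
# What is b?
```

Trace:
`num = 17` → num = 17
`if num >= 11: ...` → num >= 11 is True → b = 6
So b = 6

Answer: 6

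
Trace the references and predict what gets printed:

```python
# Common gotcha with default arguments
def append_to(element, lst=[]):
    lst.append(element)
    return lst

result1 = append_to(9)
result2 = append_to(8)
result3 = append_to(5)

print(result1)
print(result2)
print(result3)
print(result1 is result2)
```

Key concept: mutable default argument gotcha.
Step by step:
`result1 = append_to(9)` → result1 = [9]
`result2 = append_to(8)` → result1 = [9, 8] (same object as result2); result2 = [9, 8] (same object as result1)
`result3 = append_to(5)` → result1 = [9, 8, 5] (same object as result2, result3); result2 = [9, 8, 5] (same object as result1, result3); result3 = [9, 8, 5] (same object as result1, result2)
`print(result1)` → prints [9, 8, 5]
`print(result2)` → prints [9, 8, 5]
`print(result3)` → prints [9, 8, 5]
`print(result1 is result2)` → prints True

Answer:
[9, 8, 5]
[9, 8, 5]
[9, 8, 5]
True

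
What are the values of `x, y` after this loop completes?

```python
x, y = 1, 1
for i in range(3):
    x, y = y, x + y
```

Fibonacci: after 3 iterations
`x, y` takes the values: (1, 1) → (1, 2) → (2, 3) → (3, 5)

Answer: 3, 5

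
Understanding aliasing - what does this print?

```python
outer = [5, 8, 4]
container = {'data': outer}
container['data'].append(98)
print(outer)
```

Key concept: dict holds reference to list.
Step by step:
`outer = [5, 8, 4]` → outer = [5, 8, 4]
`container = {'data': outer}` → container = {'data': [5, 8, 4]}
`container['data'].append(98)` → outer = [5, 8, 4, 98]; container = {'data': [5, 8, 4, 98]}
`print(outer)` → prints [5, 8, 4, 98]

Answer: [5, 8, 4, 98]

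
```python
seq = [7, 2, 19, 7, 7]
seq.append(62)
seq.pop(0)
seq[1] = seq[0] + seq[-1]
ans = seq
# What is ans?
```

Trace:
`seq = [7, 2, 19, 7, 7]` → seq = [7, 2, 19, 7, 7]
`seq.append(62)` → seq = [7, 2, 19, 7, 7, 62]
`seq.pop(0)` → seq = [2, 19, 7, 7, 62]
`seq[1] = seq[0] + seq[-1]` → seq = [2, 64, 7, 7, 62]
`ans = seq` → ans = [2, 64, 7, 7, 62]
So ans = [2, 64, 7, 7, 62]

Answer: [2, 64, 7, 7, 62]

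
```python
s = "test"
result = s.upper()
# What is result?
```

Trace:
`s = "test"` → s = 'test'
`result = s.upper()` → result = 'TEST'
So result = 'TEST'

Answer: 'TEST'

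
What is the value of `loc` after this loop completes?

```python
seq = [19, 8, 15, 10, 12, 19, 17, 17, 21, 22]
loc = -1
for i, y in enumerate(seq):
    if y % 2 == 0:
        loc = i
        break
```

First even number index in [19, 8, 15, 10, 12, 19, 17, 17, 21, 22]
`loc` takes the values: -1 → 1

Answer: 1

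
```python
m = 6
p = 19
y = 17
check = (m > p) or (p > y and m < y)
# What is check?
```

Trace:
`m = 6` → m = 6
`p = 19` → p = 19
`y = 17` → y = 17
`check = (m > p) or (p > y and m < y)` → check = True
So check = True

Answer: True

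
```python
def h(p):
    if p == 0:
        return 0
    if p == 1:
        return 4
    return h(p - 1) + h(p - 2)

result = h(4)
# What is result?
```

Build up from base cases: h(0)=0, h(1)=4, h(2)=4, h(3)=8, h(4)=12

Answer: 12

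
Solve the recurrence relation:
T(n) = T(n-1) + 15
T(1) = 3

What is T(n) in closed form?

Unrolling: T(n) = T(1) + 15·(n-1) = 3 + 15(n-1) = 15n - 12.

Answer: T(n) = 15n - 12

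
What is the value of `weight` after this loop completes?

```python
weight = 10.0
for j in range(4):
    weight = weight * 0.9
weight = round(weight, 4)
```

Exponential decay: 10.0 * 0.9^4
`weight` takes the values: 10.0 → 9.0 → 8.1 → 7.29 → 6.561

Answer: 6.561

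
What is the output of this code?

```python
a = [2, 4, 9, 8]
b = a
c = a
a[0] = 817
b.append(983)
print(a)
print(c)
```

Key concept: multiple aliases.
Step by step:
`a = [2, 4, 9, 8]` → a = [2, 4, 9, 8]
`b = a` → b = [2, 4, 9, 8] (same object as a)
`c = a` → c = [2, 4, 9, 8] (same object as a, b)
`a[0] = 817` → a = [817, 4, 9, 8] (same object as b, c); b = [817, 4, 9, 8] (same object as a, c); c = [817, 4, 9, 8] (same object as a, b)
`b.append(983)` → a = [817, 4, 9, 8, 983] (same object as b, c); b = [817, 4, 9, 8, 983] (same object as a, c); c = [817, 4, 9, 8, 983] (same object as a, b)
`print(a)` → prints [817, 4, 9, 8, 983]
`print(c)` → prints [817, 4, 9, 8, 983]

Answer:
[817, 4, 9, 8, 983]
[817, 4, 9, 8, 983]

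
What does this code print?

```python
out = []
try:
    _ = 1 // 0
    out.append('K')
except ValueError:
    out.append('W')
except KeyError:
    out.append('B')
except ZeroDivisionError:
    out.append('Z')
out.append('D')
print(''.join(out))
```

Execution trace: 'Z' (except ZeroDivisionError) → 'D' (after the try/except). Output: ZD

Answer: ZD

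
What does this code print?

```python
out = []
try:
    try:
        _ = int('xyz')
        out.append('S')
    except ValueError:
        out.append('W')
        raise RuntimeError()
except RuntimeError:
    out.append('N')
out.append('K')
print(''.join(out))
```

Execution trace: 'W' (inner except ValueError) → 'N' (outer except RuntimeError) → 'K' (after the try/except). Output: WNK

Answer: WNK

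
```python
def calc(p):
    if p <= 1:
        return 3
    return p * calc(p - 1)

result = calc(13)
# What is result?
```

calc(13) = 13 * 12 * 11 * 10 * 9 * 8 * 7 * 6 * 5 * 4 * 3 * 2 * 3 = 18681062400

Answer: 18681062400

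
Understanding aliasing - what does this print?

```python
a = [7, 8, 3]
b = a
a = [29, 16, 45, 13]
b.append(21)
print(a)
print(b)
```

Key concept: rebinding vs mutation: a is rebound to a new list, b still points at the original.
Step by step:
`a = [7, 8, 3]` → a = [7, 8, 3]
`b = a` → b = [7, 8, 3] (same object as a)
`a = [29, 16, 45, 13]` → a = [29, 16, 45, 13]
`b.append(21)` → b = [7, 8, 3, 21]
`print(a)` → prints [29, 16, 45, 13]
`print(b)` → prints [7, 8, 3, 21]

Answer:
[29, 16, 45, 13]
[7, 8, 3, 21]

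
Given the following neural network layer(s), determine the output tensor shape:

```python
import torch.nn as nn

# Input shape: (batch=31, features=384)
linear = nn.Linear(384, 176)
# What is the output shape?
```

Input: (31, 384) -> Output: (31, 176)

Answer: (31, 176)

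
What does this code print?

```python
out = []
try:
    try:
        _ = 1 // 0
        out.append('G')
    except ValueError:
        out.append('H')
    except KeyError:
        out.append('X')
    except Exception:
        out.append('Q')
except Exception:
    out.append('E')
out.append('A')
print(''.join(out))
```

Execution trace: 'Q' (inner except Exception) → 'A' (after the try/except). Output: QA

Answer: QA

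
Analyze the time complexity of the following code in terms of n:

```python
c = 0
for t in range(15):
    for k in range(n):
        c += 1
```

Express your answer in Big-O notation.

Each loop level contributes: 1 × n. Multiplying the contributions gives O(n).

Answer: O(n)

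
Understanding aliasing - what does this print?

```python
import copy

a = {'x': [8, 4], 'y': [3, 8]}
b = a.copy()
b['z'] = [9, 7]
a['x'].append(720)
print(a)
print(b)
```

Key concept: shallow copy of dict with mutable values.
Step by step:
`a = {'x': [8, 4], 'y': [3, 8]}` → a = {'x': [8, 4], 'y': [3, 8]}
`b = a.copy()` → b = {'x': [8, 4], 'y': [3, 8]}
`b['z'] = [9, 7]` → b = {'x': [8, 4], 'y': [3, 8], 'z': [9, 7]}
`a['x'].append(720)` → a = {'x': [8, 4, 720], 'y': [3, 8]}; b = {'x': [8, 4, 720], 'y': [3, 8], 'z': [9, 7]}
`print(a)` → prints {'x': [8, 4, 720], 'y': [3, 8]}
`print(b)` → prints {'x': [8, 4, 720], 'y': [3, 8], 'z': [9, 7]}

Answer:
{'x': [8, 4, 720], 'y': [3, 8]}
{'x': [8, 4, 720], 'y': [3, 8], 'z': [9, 7]}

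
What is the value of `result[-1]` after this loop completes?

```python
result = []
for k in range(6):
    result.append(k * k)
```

Last element of squares 0 to 5
`result` takes the values: [] → [0] → [0, 1] → [0, 1, 4] → [0, 1, 4, 9] → [0, 1, 4, 9, 16] → [0, 1, 4, 9, 16, 25]
So `result[-1]` = 25

Answer: 25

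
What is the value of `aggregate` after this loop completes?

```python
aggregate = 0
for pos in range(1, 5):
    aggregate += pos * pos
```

Sum of squares 1² to 4² = 30
`aggregate` takes the values: 0 → 1 → 5 → 14 → 30

Answer: 30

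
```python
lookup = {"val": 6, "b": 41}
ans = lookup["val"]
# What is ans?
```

Trace:
`lookup = {"val": 6, "b": 41}` → lookup = {'val': 6, 'b': 41}
`ans = lookup["val"]` → ans = 6
So ans = 6

Answer: 6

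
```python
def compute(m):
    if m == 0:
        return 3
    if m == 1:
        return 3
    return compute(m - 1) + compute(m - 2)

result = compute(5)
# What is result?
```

Build up from base cases: compute(0)=3, compute(1)=3, compute(2)=6, compute(3)=9, compute(4)=15, compute(5)=24

Answer: 24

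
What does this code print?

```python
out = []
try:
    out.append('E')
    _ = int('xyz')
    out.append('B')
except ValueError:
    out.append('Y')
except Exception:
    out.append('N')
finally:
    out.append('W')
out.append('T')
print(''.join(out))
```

Execution trace: 'E' (try body) → 'Y' (except ValueError) → 'W' (finally) → 'T' (after the try/except). Output: EYWT

Answer: EYWT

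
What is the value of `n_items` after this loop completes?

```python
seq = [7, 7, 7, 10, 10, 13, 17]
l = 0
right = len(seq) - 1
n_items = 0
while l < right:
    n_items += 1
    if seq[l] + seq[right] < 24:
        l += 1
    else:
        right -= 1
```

Steps to find pair summing to 24
`n_items` takes the values: 0 → 1 → 2 → 3 → 4 → 5 → 6

Answer: 6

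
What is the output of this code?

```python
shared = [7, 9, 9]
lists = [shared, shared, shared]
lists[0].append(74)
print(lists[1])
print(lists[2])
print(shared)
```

Key concept: list of same reference.
Step by step:
`shared = [7, 9, 9]` → shared = [7, 9, 9]
`lists = [shared, shared, shared]` → lists = [[7, 9, 9], [7, 9, 9], [7, 9, 9]]
`lists[0].append(74)` → shared = [7, 9, 9, 74]; lists = [[7, 9, 9, 74], [7, 9, 9, 74], [7, 9, 9, 74]]
`print(lists[1])` → prints [7, 9, 9, 74]
`print(lists[2])` → prints [7, 9, 9, 74]
`print(shared)` → prints [7, 9, 9, 74]

Answer:
[7, 9, 9, 74]
[7, 9, 9, 74]
[7, 9, 9, 74]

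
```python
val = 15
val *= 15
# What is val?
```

Trace:
`val = 15` → val = 15
`val *= 15` → val = 225
So val = 225

Answer: 225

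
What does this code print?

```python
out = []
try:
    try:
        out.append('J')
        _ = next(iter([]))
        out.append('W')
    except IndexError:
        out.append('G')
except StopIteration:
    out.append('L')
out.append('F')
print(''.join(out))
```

Execution trace: 'J' (inner try body) → 'L' (outer except StopIteration) → 'F' (after the try/except). Output: JLF

Answer: JLF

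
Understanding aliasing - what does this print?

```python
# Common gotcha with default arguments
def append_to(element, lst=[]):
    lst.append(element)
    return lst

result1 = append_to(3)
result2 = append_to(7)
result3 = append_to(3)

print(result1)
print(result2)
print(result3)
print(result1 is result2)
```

Key concept: mutable default argument gotcha.
Step by step:
`result1 = append_to(3)` → result1 = [3]
`result2 = append_to(7)` → result1 = [3, 7] (same object as result2); result2 = [3, 7] (same object as result1)
`result3 = append_to(3)` → result1 = [3, 7, 3] (same object as result2, result3); result2 = [3, 7, 3] (same object as result1, result3); result3 = [3, 7, 3] (same object as result1, result2)
`print(result1)` → prints [3, 7, 3]
`print(result2)` → prints [3, 7, 3]
`print(result3)` → prints [3, 7, 3]
`print(result1 is result2)` → prints True

Answer:
[3, 7, 3]
[3, 7, 3]
[3, 7, 3]
True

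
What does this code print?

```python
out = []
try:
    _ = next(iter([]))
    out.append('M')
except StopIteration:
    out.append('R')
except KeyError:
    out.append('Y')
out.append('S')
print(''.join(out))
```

Execution trace: 'R' (except StopIteration) → 'S' (after the try/except). Output: RS

Answer: RS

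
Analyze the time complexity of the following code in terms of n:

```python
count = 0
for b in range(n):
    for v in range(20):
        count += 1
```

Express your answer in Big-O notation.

Each loop level contributes: n × 1. Multiplying the contributions gives O(n).

Answer: O(n)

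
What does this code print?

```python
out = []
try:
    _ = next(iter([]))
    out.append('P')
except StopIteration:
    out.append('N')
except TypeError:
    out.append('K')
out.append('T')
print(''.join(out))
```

Execution trace: 'N' (except StopIteration) → 'T' (after the try/except). Output: NT

Answer: NT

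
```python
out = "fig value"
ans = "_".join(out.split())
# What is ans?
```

Trace:
`out = "fig value"` → out = 'fig value'
`ans = "_".join(out.split())` → ans = 'fig_value'
So ans = 'fig_value'

Answer: 'fig_value'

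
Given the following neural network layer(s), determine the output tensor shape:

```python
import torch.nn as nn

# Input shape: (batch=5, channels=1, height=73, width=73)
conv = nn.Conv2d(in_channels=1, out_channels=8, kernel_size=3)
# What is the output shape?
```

Input: (5, 1, 73, 73) -> Output: (5, 8, 71, 71)

Answer: (5, 8, 71, 71)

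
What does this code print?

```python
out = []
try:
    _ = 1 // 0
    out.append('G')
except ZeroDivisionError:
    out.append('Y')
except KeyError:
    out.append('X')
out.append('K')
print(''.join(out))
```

Execution trace: 'Y' (except ZeroDivisionError) → 'K' (after the try/except). Output: YK

Answer: YK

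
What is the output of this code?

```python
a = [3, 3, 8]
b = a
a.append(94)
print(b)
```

Key concept: basic list aliasing.
Step by step:
`a = [3, 3, 8]` → a = [3, 3, 8]
`b = a` → b = [3, 3, 8] (same object as a)
`a.append(94)` → a = [3, 3, 8, 94] (same object as b); b = [3, 3, 8, 94] (same object as a)
`print(b)` → prints [3, 3, 8, 94]

Answer: [3, 3, 8, 94]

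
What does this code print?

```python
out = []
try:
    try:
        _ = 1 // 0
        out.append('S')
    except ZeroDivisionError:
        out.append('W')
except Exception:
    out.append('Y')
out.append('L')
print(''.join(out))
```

Execution trace: 'W' (inner except ZeroDivisionError) → 'L' (after the try/except). Output: WL

Answer: WL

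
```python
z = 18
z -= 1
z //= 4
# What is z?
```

Trace:
`z = 18` → z = 18
`z -= 1` → z = 17
`z //= 4` → z = 4
So z = 4

Answer: 4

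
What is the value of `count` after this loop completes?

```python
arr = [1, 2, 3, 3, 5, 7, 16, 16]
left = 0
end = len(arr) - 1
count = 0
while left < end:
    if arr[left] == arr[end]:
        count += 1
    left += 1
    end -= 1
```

Count matching pairs from ends
`count` takes the values: 0

Answer: 0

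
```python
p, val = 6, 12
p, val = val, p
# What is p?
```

Trace:
`p, val = 6, 12` → p = 6; val = 12
`p, val = val, p` → p = 12; val = 6
So p = 12

Answer: 12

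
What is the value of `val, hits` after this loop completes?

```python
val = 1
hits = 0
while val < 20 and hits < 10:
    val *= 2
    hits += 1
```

Double until >= 20 or 10 iterations
`val, hits` takes the values: (1, 0) → (2, 0) → (2, 1) → (4, 1) → (4, 2) → (8, 2) → (8, 3) → (16, 3) → (16, 4) → (32, 4) → (32, 5)

Answer: 32, 5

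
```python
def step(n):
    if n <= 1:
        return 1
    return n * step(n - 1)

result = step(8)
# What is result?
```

step(8) = 8 * 7 * 6 * 5 * 4 * 3 * 2 * 1 = 40320

Answer: 40320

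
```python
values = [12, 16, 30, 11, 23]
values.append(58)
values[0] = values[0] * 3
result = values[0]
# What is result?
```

Trace:
`values = [12, 16, 30, 11, 23]` → values = [12, 16, 30, 11, 23]
`values.append(58)` → values = [12, 16, 30, 11, 23, 58]
`values[0] = values[0] * 3` → values = [36, 16, 30, 11, 23, 58]
`result = values[0]` → result = 36
So result = 36

Answer: 36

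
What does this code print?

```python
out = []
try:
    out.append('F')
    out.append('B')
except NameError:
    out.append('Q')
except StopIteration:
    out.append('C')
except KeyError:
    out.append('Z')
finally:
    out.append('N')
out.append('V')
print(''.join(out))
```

Execution trace: 'F' (try body) → 'B' (try body, no exception) → 'N' (finally) → 'V' (after the try/except). Output: FBNV

Answer: FBNV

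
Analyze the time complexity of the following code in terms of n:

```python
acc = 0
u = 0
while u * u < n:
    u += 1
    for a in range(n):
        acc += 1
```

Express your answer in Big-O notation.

Each loop level contributes: √n × n. Multiplying the contributions gives O(n√n).

Answer: O(n√n)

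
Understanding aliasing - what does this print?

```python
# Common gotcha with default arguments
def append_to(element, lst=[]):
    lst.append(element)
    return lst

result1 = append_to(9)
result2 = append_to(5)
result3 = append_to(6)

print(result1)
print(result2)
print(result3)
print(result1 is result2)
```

Key concept: mutable default argument gotcha.
Step by step:
`result1 = append_to(9)` → result1 = [9]
`result2 = append_to(5)` → result1 = [9, 5] (same object as result2); result2 = [9, 5] (same object as result1)
`result3 = append_to(6)` → result1 = [9, 5, 6] (same object as result2, result3); result2 = [9, 5, 6] (same object as result1, result3); result3 = [9, 5, 6] (same object as result1, result2)
`print(result1)` → prints [9, 5, 6]
`print(result2)` → prints [9, 5, 6]
`print(result3)` → prints [9, 5, 6]
`print(result1 is result2)` → prints True

Answer:
[9, 5, 6]
[9, 5, 6]
[9, 5, 6]
True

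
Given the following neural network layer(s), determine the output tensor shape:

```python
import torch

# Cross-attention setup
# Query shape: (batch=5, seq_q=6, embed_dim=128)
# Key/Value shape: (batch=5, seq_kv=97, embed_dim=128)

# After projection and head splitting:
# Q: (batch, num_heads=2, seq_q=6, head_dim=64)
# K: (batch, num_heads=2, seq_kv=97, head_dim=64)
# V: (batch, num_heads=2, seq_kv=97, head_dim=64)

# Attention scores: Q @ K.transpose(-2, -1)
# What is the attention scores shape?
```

Input: (5, 6, 128) -> Output: (5, 2, 6, 97)

Answer: (5, 2, 6, 97)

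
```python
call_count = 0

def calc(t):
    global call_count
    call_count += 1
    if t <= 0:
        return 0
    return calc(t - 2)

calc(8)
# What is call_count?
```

Linear recursion stepping by 2: 5 calls from t=8 down to ≤0.

Answer: 5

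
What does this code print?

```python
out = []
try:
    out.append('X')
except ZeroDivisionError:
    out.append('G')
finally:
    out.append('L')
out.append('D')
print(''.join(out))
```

Execution trace: 'X' (try body, no exception) → 'L' (finally) → 'D' (after the try/except). Output: XLD

Answer: XLD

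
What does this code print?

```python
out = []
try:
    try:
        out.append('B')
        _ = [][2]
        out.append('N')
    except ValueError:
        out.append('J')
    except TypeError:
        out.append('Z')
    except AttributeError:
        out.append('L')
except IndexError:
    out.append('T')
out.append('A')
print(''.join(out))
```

Execution trace: 'B' (try body) → 'T' (outer except IndexError) → 'A' (after the try/except). Output: BTA

Answer: BTA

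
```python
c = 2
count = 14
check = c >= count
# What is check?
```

Trace:
`c = 2` → c = 2
`count = 14` → count = 14
`check = c >= count` → check = False
So check = False

Answer: False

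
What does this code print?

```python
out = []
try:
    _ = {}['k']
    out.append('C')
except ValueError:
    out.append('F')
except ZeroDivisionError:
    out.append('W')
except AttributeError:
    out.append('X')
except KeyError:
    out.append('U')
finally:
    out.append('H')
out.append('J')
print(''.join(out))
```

Execution trace: 'U' (except KeyError) → 'H' (finally) → 'J' (after the try/except). Output: UHJ

Answer: UHJ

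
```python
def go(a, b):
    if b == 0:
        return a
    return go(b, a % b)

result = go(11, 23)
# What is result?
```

go(11, 23) -> go(23, 11) -> go(11, 1) -> go(1, 0) -> 1

Answer: 1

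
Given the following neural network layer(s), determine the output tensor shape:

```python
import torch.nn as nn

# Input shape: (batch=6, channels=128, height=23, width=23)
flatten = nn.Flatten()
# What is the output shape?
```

Input: (6, 128, 23, 23) -> Output: (6, 67712)

Answer: (6, 67712)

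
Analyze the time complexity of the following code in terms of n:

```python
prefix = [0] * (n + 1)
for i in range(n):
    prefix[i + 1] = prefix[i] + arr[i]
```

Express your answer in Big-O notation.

This is Prefix sum computation. Time complexity: O(n).

Answer: O(n)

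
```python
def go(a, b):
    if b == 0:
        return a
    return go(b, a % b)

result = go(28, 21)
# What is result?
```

go(28, 21) -> go(21, 7) -> go(7, 0) -> 7

Answer: 7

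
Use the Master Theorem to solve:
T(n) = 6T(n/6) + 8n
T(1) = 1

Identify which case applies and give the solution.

a=6, b=6, f(n)=8n. log_6(6) = 1. Since c=1 = 1, Case 2 applies: T(n) = Θ(n^log_b(a) · log n) = O(n log n).

Answer: O(n log n) - Case 2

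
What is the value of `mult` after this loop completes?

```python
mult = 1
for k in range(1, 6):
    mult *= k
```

5! = 120
`mult` takes the values: 1 → 2 → 6 → 24 → 120

Answer: 120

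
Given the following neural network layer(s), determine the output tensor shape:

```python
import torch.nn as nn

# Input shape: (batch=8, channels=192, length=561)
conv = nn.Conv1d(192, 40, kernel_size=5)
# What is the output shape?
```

Input: (8, 192, 561) -> Output: (8, 40, 557)

Answer: (8, 40, 557)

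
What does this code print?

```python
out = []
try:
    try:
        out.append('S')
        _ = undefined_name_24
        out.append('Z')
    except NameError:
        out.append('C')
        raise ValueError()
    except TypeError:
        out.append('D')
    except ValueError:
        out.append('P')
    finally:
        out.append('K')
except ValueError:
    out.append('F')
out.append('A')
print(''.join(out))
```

Execution trace: 'S' (inner try body) → 'C' (inner except NameError) → 'K' (inner finally) → 'F' (outer except ValueError) → 'A' (after the try/except). Output: SCKFA

Answer: SCKFA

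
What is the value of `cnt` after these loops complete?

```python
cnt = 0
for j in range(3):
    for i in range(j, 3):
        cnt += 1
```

Upper triangle: 3 + 2 + ... + 1
`cnt` takes the values: 0 → 1 → 2 → 3 → 4 → 5 → 6

Answer: 6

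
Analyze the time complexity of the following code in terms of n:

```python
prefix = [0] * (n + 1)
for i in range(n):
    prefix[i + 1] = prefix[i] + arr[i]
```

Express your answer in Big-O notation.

This is Prefix sum computation. Time complexity: O(n).

Answer: O(n)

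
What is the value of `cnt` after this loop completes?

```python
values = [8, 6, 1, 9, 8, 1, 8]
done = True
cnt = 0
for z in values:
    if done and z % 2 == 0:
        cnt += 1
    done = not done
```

Count even values at even positions
`cnt` takes the values: 0 → 1 → 2 → 3

Answer: 3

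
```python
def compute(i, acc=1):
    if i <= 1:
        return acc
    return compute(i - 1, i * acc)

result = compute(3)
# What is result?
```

Accumulator trace (n, acc): (3, 1) -> (2, 3) -> (1, 6) -> return 6

Answer: 6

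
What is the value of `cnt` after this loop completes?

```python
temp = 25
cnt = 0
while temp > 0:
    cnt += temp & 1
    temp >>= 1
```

Count set bits in 25 (binary: 0b11001)
`cnt` takes the values: 0 → 1 → 2 → 3

Answer: 3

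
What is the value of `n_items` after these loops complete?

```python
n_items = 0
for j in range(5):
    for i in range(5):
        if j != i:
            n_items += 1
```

5² - 5 (exclude diagonal)
`n_items` takes the values: 0 → 1 → 2 → 3 → 4 → 5 → 6 → 7 → 8 → 9 → 10 → 11 → 12 → 13 → 14 → 15 → 16 → 17 → 18 → 19 → 20

Answer: 20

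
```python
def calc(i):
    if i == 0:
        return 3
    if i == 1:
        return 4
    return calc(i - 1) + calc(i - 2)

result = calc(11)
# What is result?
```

Build up from base cases: calc(0)=3, calc(1)=4, calc(2)=7, calc(3)=11, calc(4)=18, calc(5)=29, calc(6)=47, ..., calc(11)=521

Answer: 521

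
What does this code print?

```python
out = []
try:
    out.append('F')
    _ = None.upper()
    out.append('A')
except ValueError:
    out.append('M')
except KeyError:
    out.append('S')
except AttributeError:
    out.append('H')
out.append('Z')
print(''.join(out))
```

Execution trace: 'F' (try body) → 'H' (except AttributeError) → 'Z' (after the try/except). Output: FHZ

Answer: FHZ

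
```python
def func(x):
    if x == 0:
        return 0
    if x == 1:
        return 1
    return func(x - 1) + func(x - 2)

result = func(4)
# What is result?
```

Build up from base cases: func(0)=0, func(1)=1, func(2)=1, func(3)=2, func(4)=3

Answer: 3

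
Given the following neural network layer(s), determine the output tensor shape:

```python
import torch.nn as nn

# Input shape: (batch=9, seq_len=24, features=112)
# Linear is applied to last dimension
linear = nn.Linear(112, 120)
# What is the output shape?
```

Input: (9, 24, 112) -> Output: (9, 24, 120)

Answer: (9, 24, 120)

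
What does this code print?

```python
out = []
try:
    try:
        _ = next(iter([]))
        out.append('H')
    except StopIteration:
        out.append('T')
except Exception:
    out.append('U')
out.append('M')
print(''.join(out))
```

Execution trace: 'T' (inner except StopIteration) → 'M' (after the try/except). Output: TM

Answer: TM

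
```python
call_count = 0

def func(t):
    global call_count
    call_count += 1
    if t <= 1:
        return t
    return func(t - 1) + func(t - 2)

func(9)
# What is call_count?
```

Calls(t) = 1 + Calls(t-1) + Calls(t-2); Calls(0)=Calls(1)=1. For t=9 this gives 109.

Answer: 109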